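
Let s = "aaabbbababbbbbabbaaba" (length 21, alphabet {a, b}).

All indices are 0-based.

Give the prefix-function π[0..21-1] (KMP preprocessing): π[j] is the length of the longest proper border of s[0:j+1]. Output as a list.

π[0] = 0
j=1 s[j]='a': π[1]=1 (border 'a')
j=2 s[j]='a': π[2]=2 (border 'aa')
j=3 s[j]='b': k: 2→1→0; π[3]=0 (border '')
j=4 s[j]='b': π[4]=0 (border '')
j=5 s[j]='b': π[5]=0 (border '')
j=6 s[j]='a': π[6]=1 (border 'a')
j=7 s[j]='b': k: 1→0; π[7]=0 (border '')
j=8 s[j]='a': π[8]=1 (border 'a')
j=9 s[j]='b': k: 1→0; π[9]=0 (border '')
j=10 s[j]='b': π[10]=0 (border '')
j=11 s[j]='b': π[11]=0 (border '')
j=12 s[j]='b': π[12]=0 (border '')
j=13 s[j]='b': π[13]=0 (border '')
j=14 s[j]='a': π[14]=1 (border 'a')
j=15 s[j]='b': k: 1→0; π[15]=0 (border '')
j=16 s[j]='b': π[16]=0 (border '')
j=17 s[j]='a': π[17]=1 (border 'a')
j=18 s[j]='a': π[18]=2 (border 'aa')
j=19 s[j]='b': k: 2→1→0; π[19]=0 (border '')
j=20 s[j]='a': π[20]=1 (border 'a')

[0, 1, 2, 0, 0, 0, 1, 0, 1, 0, 0, 0, 0, 0, 1, 0, 0, 1, 2, 0, 1]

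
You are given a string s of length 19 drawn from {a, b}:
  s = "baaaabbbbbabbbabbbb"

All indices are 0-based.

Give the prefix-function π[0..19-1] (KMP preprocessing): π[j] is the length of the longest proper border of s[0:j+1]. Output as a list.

π[0] = 0
j=1 s[j]='a': π[1]=0 (border '')
j=2 s[j]='a': π[2]=0 (border '')
j=3 s[j]='a': π[3]=0 (border '')
j=4 s[j]='a': π[4]=0 (border '')
j=5 s[j]='b': π[5]=1 (border 'b')
j=6 s[j]='b': k: 1→0; π[6]=1 (border 'b')
j=7 s[j]='b': k: 1→0; π[7]=1 (border 'b')
j=8 s[j]='b': k: 1→0; π[8]=1 (border 'b')
j=9 s[j]='b': k: 1→0; π[9]=1 (border 'b')
j=10 s[j]='a': π[10]=2 (border 'ba')
j=11 s[j]='b': k: 2→0; π[11]=1 (border 'b')
j=12 s[j]='b': k: 1→0; π[12]=1 (border 'b')
j=13 s[j]='b': k: 1→0; π[13]=1 (border 'b')
j=14 s[j]='a': π[14]=2 (border 'ba')
j=15 s[j]='b': k: 2→0; π[15]=1 (border 'b')
j=16 s[j]='b': k: 1→0; π[16]=1 (border 'b')
j=17 s[j]='b': k: 1→0; π[17]=1 (border 'b')
j=18 s[j]='b': k: 1→0; π[18]=1 (border 'b')

[0, 0, 0, 0, 0, 1, 1, 1, 1, 1, 2, 1, 1, 1, 2, 1, 1, 1, 1]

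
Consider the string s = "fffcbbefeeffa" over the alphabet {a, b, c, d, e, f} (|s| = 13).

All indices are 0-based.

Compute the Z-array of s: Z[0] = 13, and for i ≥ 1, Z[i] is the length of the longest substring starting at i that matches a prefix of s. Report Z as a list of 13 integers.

[13, 2, 1, 0, 0, 0, 0, 1, 0, 0, 2, 1, 0]

Z[0]=13
i=1: i≥r, start 0; Z[1]=2 extend→box=[1,3)
i=2: min(r-i=1, Z[1]=2)=1; Z[2]=1
i=3: i≥r, start 0; Z[3]=0
i=4: i≥r, start 0; Z[4]=0
i=5: i≥r, start 0; Z[5]=0
i=6: i≥r, start 0; Z[6]=0
i=7: i≥r, start 0; Z[7]=1 extend→box=[7,8)
i=8: i≥r, start 0; Z[8]=0
i=9: i≥r, start 0; Z[9]=0
i=10: i≥r, start 0; Z[10]=2 extend→box=[10,12)
i=11: min(r-i=1, Z[1]=2)=1; Z[11]=1
i=12: i≥r, start 0; Z[12]=0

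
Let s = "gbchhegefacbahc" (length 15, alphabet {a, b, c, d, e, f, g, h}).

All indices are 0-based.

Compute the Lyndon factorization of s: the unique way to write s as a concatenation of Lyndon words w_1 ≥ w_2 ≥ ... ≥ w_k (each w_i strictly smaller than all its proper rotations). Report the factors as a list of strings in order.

["g", "bchhegef", "acbahc"]

emit factor 1: 'g' (i=0, period=1)
emit factor 2: 'bchhegef' (i=1, period=8)
emit factor 3: 'acbahc' (i=9, period=6)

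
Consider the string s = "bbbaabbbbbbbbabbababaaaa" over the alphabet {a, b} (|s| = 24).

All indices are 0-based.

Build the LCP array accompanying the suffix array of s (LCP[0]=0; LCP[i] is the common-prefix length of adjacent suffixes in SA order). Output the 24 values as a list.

rank→(start, suffix):
  0 → (23, 'a')
  1 → (22, 'aa')
  2 → (21, 'aaa')
  3 → (20, 'aaaa')
  4 → (3, 'aabbbbbbbbabbababaaaa')
  5 → (18, 'abaaaa')
  6 → (16, 'ababaaaa')
  7 → (13, 'abbababaaaa')
  8 → (4, 'abbbbbbbbabbababaaaa')
  9 → (19, 'baaaa')
  10 → (2, 'baabbbbbbbbabbababaaaa')
  11 → (17, 'babaaaa')
  12 → (15, 'bababaaaa')
  13 → (12, 'babbababaaaa')
  14 → (1, 'bbaabbbbbbbbabbababaaaa')
  15 → (14, 'bbababaaaa')
  16 → (11, 'bbabbababaaaa')
  17 → (0, 'bbbaabbbbbbbbabbababaaaa')
  18 → (10, 'bbbabbababaaaa')
  19 → (9, 'bbbbabbababaaaa')
  20 → (8, 'bbbbbabbababaaaa')
  21 → (7, 'bbbbbbabbababaaaa')
  22 → (6, 'bbbbbbbabbababaaaa')
  23 → (5, 'bbbbbbbbabbababaaaa')

SA = [23, 22, 21, 20, 3, 18, 16, 13, 4, 19, 2, 17, 15, 12, 1, 14, 11, 0, 10, 9, 8, 7, 6, 5]
[i] adj suffixes → lcp
  [1] 23/22 → 1 ('a')
  [2] 22/21 → 2 ('aa')
  [3] 21/20 → 3 ('aaa')
  [4] 20/3 → 2 ('aa')
  [5] 3/18 → 1 ('a')
  [6] 18/16 → 3 ('aba')
  [7] 16/13 → 2 ('ab')
  [8] 13/4 → 3 ('abb')
  [9] 4/19 → 0 ('')
  [10] 19/2 → 3 ('baa')
  [11] 2/17 → 2 ('ba')
  [12] 17/15 → 4 ('baba')
  [13] 15/12 → 3 ('bab')
  [14] 12/1 → 1 ('b')
  [15] 1/14 → 3 ('bba')
  [16] 14/11 → 4 ('bbab')
  [17] 11/0 → 2 ('bb')
  [18] 0/10 → 4 ('bbba')
  [19] 10/9 → 3 ('bbb')
  [20] 9/8 → 4 ('bbbb')
  [21] 8/7 → 5 ('bbbbb')
  [22] 7/6 → 6 ('bbbbbb')
  [23] 6/5 → 7 ('bbbbbbb')

[0, 1, 2, 3, 2, 1, 3, 2, 3, 0, 3, 2, 4, 3, 1, 3, 4, 2, 4, 3, 4, 5, 6, 7]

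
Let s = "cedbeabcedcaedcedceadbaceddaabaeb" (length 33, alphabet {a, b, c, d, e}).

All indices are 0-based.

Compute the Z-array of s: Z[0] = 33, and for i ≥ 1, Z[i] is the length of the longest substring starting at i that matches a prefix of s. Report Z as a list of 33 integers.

[33, 0, 0, 0, 0, 0, 0, 3, 0, 0, 1, 0, 0, 0, 3, 0, 0, 2, 0, 0, 0, 0, 0, 3, 0, 0, 0, 0, 0, 0, 0, 0, 0]

Z[0]=33
i=1: i≥r, start 0; Z[1]=0
i=2: i≥r, start 0; Z[2]=0
i=3: i≥r, start 0; Z[3]=0
i=4: i≥r, start 0; Z[4]=0
i=5: i≥r, start 0; Z[5]=0
i=6: i≥r, start 0; Z[6]=0
i=7: i≥r, start 0; Z[7]=3 grow→box=[7,10)
i=8: min(r-i=2, Z[1]=0)=0; Z[8]=0
i=9: min(r-i=1, Z[2]=0)=0; Z[9]=0
i=10: i≥r, start 0; Z[10]=1 grow→box=[10,11)
i=11: i≥r, start 0; Z[11]=0
i=12: i≥r, start 0; Z[12]=0
i=13: i≥r, start 0; Z[13]=0
i=14: i≥r, start 0; Z[14]=3 grow→box=[14,17)
i=15: min(r-i=2, Z[1]=0)=0; Z[15]=0
i=16: min(r-i=1, Z[2]=0)=0; Z[16]=0
i=17: i≥r, start 0; Z[17]=2 grow→box=[17,19)
i=18: min(r-i=1, Z[1]=0)=0; Z[18]=0
i=19: i≥r, start 0; Z[19]=0
i=20: i≥r, start 0; Z[20]=0
i=21: i≥r, start 0; Z[21]=0
i=22: i≥r, start 0; Z[22]=0
i=23: i≥r, start 0; Z[23]=3 grow→box=[23,26)
i=24: min(r-i=2, Z[1]=0)=0; Z[24]=0
i=25: min(r-i=1, Z[2]=0)=0; Z[25]=0
i=26: i≥r, start 0; Z[26]=0
i=27: i≥r, start 0; Z[27]=0
i=28: i≥r, start 0; Z[28]=0
i=29: i≥r, start 0; Z[29]=0
i=30: i≥r, start 0; Z[30]=0
i=31: i≥r, start 0; Z[31]=0
i=32: i≥r, start 0; Z[32]=0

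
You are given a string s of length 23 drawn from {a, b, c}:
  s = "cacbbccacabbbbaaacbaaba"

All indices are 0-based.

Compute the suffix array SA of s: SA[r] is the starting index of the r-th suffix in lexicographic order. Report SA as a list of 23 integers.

[22, 14, 19, 15, 20, 9, 7, 16, 1, 21, 13, 18, 12, 11, 10, 3, 4, 8, 6, 0, 17, 2, 5]

rank | idx | suffix
   0 |  22 | a
   1 |  14 | aaacbaaba
   2 |  19 | aaba
   3 |  15 | aacbaaba
   4 |  20 | aba
   5 |   9 | abbbbaaacbaaba
   6 |   7 | acabbbbaaacbaaba
   7 |  16 | acbaaba
   8 |   1 | acbbccacabbbbaaacbaaba
   9 |  21 | ba
  10 |  13 | baaacbaaba
  11 |  18 | baaba
  12 |  12 | bbaaacbaaba
  13 |  11 | bbbaaacbaaba
  14 |  10 | bbbbaaacbaaba
  15 |   3 | bbccacabbbbaaacbaaba
  16 |   4 | bccacabbbbaaacbaaba
  17 |   8 | cabbbbaaacbaaba
  18 |   6 | cacabbbbaaacbaaba
  19 |   0 | cacbbccacabbbbaaacbaaba
  20 |  17 | cbaaba
  21 |   2 | cbbccacabbbbaaacbaaba
  22 |   5 | ccacabbbbaaacbaaba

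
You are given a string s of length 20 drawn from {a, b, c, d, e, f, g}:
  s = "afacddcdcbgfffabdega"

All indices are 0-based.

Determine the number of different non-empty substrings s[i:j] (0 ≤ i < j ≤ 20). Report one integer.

193

rank→(start, suffix):
  0 → (19, 'a')
  1 → (14, 'abdega')
  2 → (2, 'acddcdcbgfffabdega')
  3 → (0, 'afacddcdcbgfffabdega')
  4 → (15, 'bdega')
  5 → (9, 'bgfffabdega')
  6 → (8, 'cbgfffabdega')
  7 → (6, 'cdcbgfffabdega')
  8 → (3, 'cddcdcbgfffabdega')
  9 → (7, 'dcbgfffabdega')
  10 → (5, 'dcdcbgfffabdega')
  11 → (4, 'ddcdcbgfffabdega')
  12 → (16, 'dega')
  13 → (17, 'ega')
  14 → (13, 'fabdega')
  15 → (1, 'facddcdcbgfffabdega')
  16 → (12, 'ffabdega')
  17 → (11, 'fffabdega')
  18 → (18, 'ga')
  19 → (10, 'gfffabdega')

SA = [19, 14, 2, 0, 15, 9, 8, 6, 3, 7, 5, 4, 16, 17, 13, 1, 12, 11, 18, 10]
rank  pair      lcp
   1  s[19:],s[14:]  1  'a'
   2  s[14:],s[2:]  1  'a'
   3  s[2:],s[0:]  1  'a'
   4  s[0:],s[15:]  0  ''
   5  s[15:],s[9:]  1  'b'
   6  s[9:],s[8:]  0  ''
   7  s[8:],s[6:]  1  'c'
   8  s[6:],s[3:]  2  'cd'
   9  s[3:],s[7:]  0  ''
  10  s[7:],s[5:]  2  'dc'
  11  s[5:],s[4:]  1  'd'
  12  s[4:],s[16:]  1  'd'
  13  s[16:],s[17:]  0  ''
  14  s[17:],s[13:]  0  ''
  15  s[13:],s[1:]  2  'fa'
  16  s[1:],s[12:]  1  'f'
  17  s[12:],s[11:]  2  'ff'
  18  s[11:],s[18:]  0  ''
  19  s[18:],s[10:]  1  'g'

n(n+1)/2 = 20·21/2 = 210
Σ LCP = 0 + 1 + 1 + 1 + 0 + 1 + 0 + 1 + 2 + 0 + 2 + 1 + 1 + 0 + 0 + 2 + 1 + 2 + 0 + 1 = 17
distinct = 210 − 17 = 193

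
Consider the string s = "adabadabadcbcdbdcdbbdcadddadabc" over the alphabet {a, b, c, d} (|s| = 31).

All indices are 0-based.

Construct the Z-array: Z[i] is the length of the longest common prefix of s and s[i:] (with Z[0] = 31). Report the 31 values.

Z[0]=31
i=1: outside box; Z[1]=0
i=2: outside box; Z[2]=1 extend→box=[2,3)
i=3: outside box; Z[3]=0
i=4: outside box; Z[4]=6 extend→box=[4,10)
i=5: min(r-i=5, Z[1]=0)=0; Z[5]=0
i=6: min(r-i=4, Z[2]=1)=1; Z[6]=1
i=7: min(r-i=3, Z[3]=0)=0; Z[7]=0
i=8: min(r-i=2, Z[4]=6)=2; Z[8]=2
i=9: min(r-i=1, Z[5]=0)=0; Z[9]=0
i=10: outside box; Z[10]=0
i=11: outside box; Z[11]=0
i=12: outside box; Z[12]=0
i=13: outside box; Z[13]=0
i=14: outside box; Z[14]=0
i=15: outside box; Z[15]=0
i=16: outside box; Z[16]=0
i=17: outside box; Z[17]=0
i=18: outside box; Z[18]=0
i=19: outside box; Z[19]=0
i=20: outside box; Z[20]=0
i=21: outside box; Z[21]=0
i=22: outside box; Z[22]=2 extend→box=[22,24)
i=23: min(r-i=1, Z[1]=0)=0; Z[23]=0
i=24: outside box; Z[24]=0
i=25: outside box; Z[25]=0
i=26: outside box; Z[26]=4 extend→box=[26,30)
i=27: min(r-i=3, Z[1]=0)=0; Z[27]=0
i=28: min(r-i=2, Z[2]=1)=1; Z[28]=1
i=29: min(r-i=1, Z[3]=0)=0; Z[29]=0
i=30: outside box; Z[30]=0

[31, 0, 1, 0, 6, 0, 1, 0, 2, 0, 0, 0, 0, 0, 0, 0, 0, 0, 0, 0, 0, 0, 2, 0, 0, 0, 4, 0, 1, 0, 0]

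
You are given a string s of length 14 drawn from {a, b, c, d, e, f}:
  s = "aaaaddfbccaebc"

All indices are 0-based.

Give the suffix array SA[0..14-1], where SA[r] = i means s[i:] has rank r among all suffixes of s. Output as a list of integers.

[0, 1, 2, 3, 10, 12, 7, 13, 9, 8, 4, 5, 11, 6]

rank→(start, suffix):
  0 → (0, 'aaaaddfbccaebc')
  1 → (1, 'aaaddfbccaebc')
  2 → (2, 'aaddfbccaebc')
  3 → (3, 'addfbccaebc')
  4 → (10, 'aebc')
  5 → (12, 'bc')
  6 → (7, 'bccaebc')
  7 → (13, 'c')
  8 → (9, 'caebc')
  9 → (8, 'ccaebc')
  10 → (4, 'ddfbccaebc')
  11 → (5, 'dfbccaebc')
  12 → (11, 'ebc')
  13 → (6, 'fbccaebc')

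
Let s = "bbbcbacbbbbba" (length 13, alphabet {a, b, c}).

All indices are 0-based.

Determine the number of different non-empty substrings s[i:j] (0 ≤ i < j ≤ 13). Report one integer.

rank→(start, suffix):
  0 → (12, 'a')
  1 → (5, 'acbbbbba')
  2 → (11, 'ba')
  3 → (4, 'bacbbbbba')
  4 → (10, 'bba')
  5 → (9, 'bbba')
  6 → (8, 'bbbba')
  7 → (7, 'bbbbba')
  8 → (0, 'bbbcbacbbbbba')
  9 → (1, 'bbcbacbbbbba')
  10 → (2, 'bcbacbbbbba')
  11 → (3, 'cbacbbbbba')
  12 → (6, 'cbbbbba')

SA = [12, 5, 11, 4, 10, 9, 8, 7, 0, 1, 2, 3, 6]
[i] adj suffixes → lcp
  [1] 12/5 → 1 ('a')
  [2] 5/11 → 0 ('')
  [3] 11/4 → 2 ('ba')
  [4] 4/10 → 1 ('b')
  [5] 10/9 → 2 ('bb')
  [6] 9/8 → 3 ('bbb')
  [7] 8/7 → 4 ('bbbb')
  [8] 7/0 → 3 ('bbb')
  [9] 0/1 → 2 ('bb')
  [10] 1/2 → 1 ('b')
  [11] 2/3 → 0 ('')
  [12] 3/6 → 2 ('cb')

n(n+1)/2 = 13·14/2 = 91
Σ LCP = 0 + 1 + 0 + 2 + 1 + 2 + 3 + 4 + 3 + 2 + 1 + 0 + 2 = 21
distinct = 91 − 21 = 70

70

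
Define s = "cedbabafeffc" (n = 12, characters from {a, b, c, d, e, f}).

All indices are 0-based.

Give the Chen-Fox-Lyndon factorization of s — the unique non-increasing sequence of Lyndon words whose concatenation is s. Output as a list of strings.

emit factor 1: 'ced' (i=0, period=3)
emit factor 2: 'b' (i=3, period=1)
emit factor 3: 'abafeffc' (i=4, period=8)

["ced", "b", "abafeffc"]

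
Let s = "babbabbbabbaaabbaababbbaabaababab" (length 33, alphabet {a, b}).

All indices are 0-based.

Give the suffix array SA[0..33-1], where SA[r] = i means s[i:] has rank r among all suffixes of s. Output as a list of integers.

sorted suffixes:
  #0 SA[0]=11  'aaabbaababbbaabaababab'
  #1 SA[1]=23  'aabaababab'
  #2 SA[2]=26  'aababab'
  #3 SA[3]=16  'aababbbaabaababab'
  #4 SA[4]=12  'aabbaababbbaabaababab'
  #5 SA[5]=31  'ab'
  #6 SA[6]=24  'abaababab'
  #7 SA[7]=29  'abab'
  #8 SA[8]=27  'ababab'
  #9 SA[9]=17  'ababbbaabaababab'
  #10 SA[10]=8  'abbaaabbaababbbaabaababab'
  #11 SA[11]=13  'abbaababbbaabaababab'
  #12 SA[12]=1  'abbabbbabbaaabbaababbbaabaababab'
  #13 SA[13]=19  'abbbaabaababab'
  #14 SA[14]=4  'abbbabbaaabbaababbbaabaababab'
  #15 SA[15]=32  'b'
  #16 SA[16]=10  'baaabbaababbbaabaababab'
  #17 SA[17]=22  'baabaababab'
  #18 SA[18]=25  'baababab'
  #19 SA[19]=15  'baababbbaabaababab'
  #20 SA[20]=30  'bab'
  #21 SA[21]=28  'babab'
  #22 SA[22]=7  'babbaaabbaababbbaabaababab'
  #23 SA[23]=0  'babbabbbabbaaabbaababbbaabaababab'
  #24 SA[24]=18  'babbbaabaababab'
  #25 SA[25]=3  'babbbabbaaabbaababbbaabaababab'
  #26 SA[26]=9  'bbaaabbaababbbaabaababab'
  #27 SA[27]=21  'bbaabaababab'
  #28 SA[28]=14  'bbaababbbaabaababab'
  #29 SA[29]=6  'bbabbaaabbaababbbaabaababab'
  #30 SA[30]=2  'bbabbbabbaaabbaababbbaabaababab'
  #31 SA[31]=20  'bbbaabaababab'
  #32 SA[32]=5  'bbbabbaaabbaababbbaabaababab'

[11, 23, 26, 16, 12, 31, 24, 29, 27, 17, 8, 13, 1, 19, 4, 32, 10, 22, 25, 15, 30, 28, 7, 0, 18, 3, 9, 21, 14, 6, 2, 20, 5]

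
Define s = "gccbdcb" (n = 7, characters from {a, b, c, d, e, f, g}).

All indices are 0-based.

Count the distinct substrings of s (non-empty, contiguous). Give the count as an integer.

24

rank→(start, suffix):
  0 → (6, 'b')
  1 → (3, 'bdcb')
  2 → (5, 'cb')
  3 → (2, 'cbdcb')
  4 → (1, 'ccbdcb')
  5 → (4, 'dcb')
  6 → (0, 'gccbdcb')

SA = [6, 3, 5, 2, 1, 4, 0]
rank  pair      lcp
   1  s[6:],s[3:]  1  'b'
   2  s[3:],s[5:]  0  ''
   3  s[5:],s[2:]  2  'cb'
   4  s[2:],s[1:]  1  'c'
   5  s[1:],s[4:]  0  ''
   6  s[4:],s[0:]  0  ''

n(n+1)/2 = 7·8/2 = 28
Σ LCP = 0 + 1 + 0 + 2 + 1 + 0 + 0 = 4
distinct = 28 − 4 = 24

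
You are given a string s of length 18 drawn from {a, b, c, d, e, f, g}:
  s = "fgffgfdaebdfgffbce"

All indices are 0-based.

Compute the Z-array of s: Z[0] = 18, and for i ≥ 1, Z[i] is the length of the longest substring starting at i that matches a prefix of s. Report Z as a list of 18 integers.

Z[0]=18
i=1: i≥r, start 0; Z[1]=0
i=2: i≥r, start 0; Z[2]=1 extend→box=[2,3)
i=3: i≥r, start 0; Z[3]=3 extend→box=[3,6)
i=4: min(r-i=2, Z[1]=0)=0; Z[4]=0
i=5: min(r-i=1, Z[2]=1)=1; Z[5]=1
i=6: i≥r, start 0; Z[6]=0
i=7: i≥r, start 0; Z[7]=0
i=8: i≥r, start 0; Z[8]=0
i=9: i≥r, start 0; Z[9]=0
i=10: i≥r, start 0; Z[10]=0
i=11: i≥r, start 0; Z[11]=4 extend→box=[11,15)
i=12: min(r-i=3, Z[1]=0)=0; Z[12]=0
i=13: min(r-i=2, Z[2]=1)=1; Z[13]=1
i=14: min(r-i=1, Z[3]=3)=1; Z[14]=1
i=15: i≥r, start 0; Z[15]=0
i=16: i≥r, start 0; Z[16]=0
i=17: i≥r, start 0; Z[17]=0

[18, 0, 1, 3, 0, 1, 0, 0, 0, 0, 0, 4, 0, 1, 1, 0, 0, 0]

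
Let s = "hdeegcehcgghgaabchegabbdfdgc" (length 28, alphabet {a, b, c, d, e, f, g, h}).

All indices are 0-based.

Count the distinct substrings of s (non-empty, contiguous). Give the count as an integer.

382

rank→(start, suffix):
  0 → (13, 'aabchegabbdfdgc')
  1 → (20, 'abbdfdgc')
  2 → (14, 'abchegabbdfdgc')
  3 → (21, 'bbdfdgc')
  4 → (15, 'bchegabbdfdgc')
  5 → (22, 'bdfdgc')
  6 → (27, 'c')
  7 → (5, 'cehcgghgaabchegabbdfdgc')
  8 → (8, 'cgghgaabchegabbdfdgc')
  9 → (16, 'chegabbdfdgc')
  10 → (1, 'deegcehcgghgaabchegabbdfdgc')
  11 → (23, 'dfdgc')
  12 → (25, 'dgc')
  13 → (2, 'eegcehcgghgaabchegabbdfdgc')
  14 → (18, 'egabbdfdgc')
  15 → (3, 'egcehcgghgaabchegabbdfdgc')
  16 → (6, 'ehcgghgaabchegabbdfdgc')
  17 → (24, 'fdgc')
  18 → (12, 'gaabchegabbdfdgc')
  19 → (19, 'gabbdfdgc')
  20 → (26, 'gc')
  21 → (4, 'gcehcgghgaabchegabbdfdgc')
  22 → (9, 'gghgaabchegabbdfdgc')
  23 → (10, 'ghgaabchegabbdfdgc')
  24 → (7, 'hcgghgaabchegabbdfdgc')
  25 → (0, 'hdeegcehcgghgaabchegabbdfdgc')
  26 → (17, 'hegabbdfdgc')
  27 → (11, 'hgaabchegabbdfdgc')

SA = [13, 20, 14, 21, 15, 22, 27, 5, 8, 16, 1, 23, 25, 2, 18, 3, 6, 24, 12, 19, 26, 4, 9, 10, 7, 0, 17, 11]
rank  pair      lcp
   1  s[13:],s[20:]  1  'a'
   2  s[20:],s[14:]  2  'ab'
   3  s[14:],s[21:]  0  ''
   4  s[21:],s[15:]  1  'b'
   5  s[15:],s[22:]  1  'b'
   6  s[22:],s[27:]  0  ''
   7  s[27:],s[5:]  1  'c'
   8  s[5:],s[8:]  1  'c'
   9  s[8:],s[16:]  1  'c'
  10  s[16:],s[1:]  0  ''
  11  s[1:],s[23:]  1  'd'
  12  s[23:],s[25:]  1  'd'
  13  s[25:],s[2:]  0  ''
  14  s[2:],s[18:]  1  'e'
  15  s[18:],s[3:]  2  'eg'
  16  s[3:],s[6:]  1  'e'
  17  s[6:],s[24:]  0  ''
  18  s[24:],s[12:]  0  ''
  19  s[12:],s[19:]  2  'ga'
  20  s[19:],s[26:]  1  'g'
  21  s[26:],s[4:]  2  'gc'
  22  s[4:],s[9:]  1  'g'
  23  s[9:],s[10:]  1  'g'
  24  s[10:],s[7:]  0  ''
  25  s[7:],s[0:]  1  'h'
  26  s[0:],s[17:]  1  'h'
  27  s[17:],s[11:]  1  'h'

n(n+1)/2 = 28·29/2 = 406
Σ LCP = 0 + 1 + 2 + 0 + 1 + 1 + 0 + 1 + 1 + 1 + 0 + 1 + 1 + 0 + 1 + 2 + 1 + 0 + 0 + 2 + 1 + 2 + 1 + 1 + 0 + 1 + 1 + 1 = 24
distinct = 406 − 24 = 382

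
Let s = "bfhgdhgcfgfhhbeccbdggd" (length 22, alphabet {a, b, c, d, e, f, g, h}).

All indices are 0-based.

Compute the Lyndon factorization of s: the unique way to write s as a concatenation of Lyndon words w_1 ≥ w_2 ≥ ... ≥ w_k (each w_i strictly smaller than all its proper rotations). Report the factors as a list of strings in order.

["bfhgdhgcfgfhh", "becc", "bdggd"]

emit factor 1: 'bfhgdhgcfgfhh' (i=0, period=13)
emit factor 2: 'becc' (i=13, period=4)
emit factor 3: 'bdggd' (i=17, period=5)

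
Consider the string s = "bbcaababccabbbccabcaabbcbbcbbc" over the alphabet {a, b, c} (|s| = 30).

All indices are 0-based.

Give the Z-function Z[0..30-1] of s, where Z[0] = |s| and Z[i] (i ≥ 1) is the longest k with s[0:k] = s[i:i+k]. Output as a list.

Z[0]=30
i=1: i≥r, start 0; Z[1]=1 scan→box=[1,2)
i=2: i≥r, start 0; Z[2]=0
i=3: i≥r, start 0; Z[3]=0
i=4: i≥r, start 0; Z[4]=0
i=5: i≥r, start 0; Z[5]=1 scan→box=[5,6)
i=6: i≥r, start 0; Z[6]=0
i=7: i≥r, start 0; Z[7]=1 scan→box=[7,8)
i=8: i≥r, start 0; Z[8]=0
i=9: i≥r, start 0; Z[9]=0
i=10: i≥r, start 0; Z[10]=0
i=11: i≥r, start 0; Z[11]=2 scan→box=[11,13)
i=12: min(r-i=1, Z[1]=1)=1; Z[12]=3 scan→box=[12,15)
i=13: min(r-i=2, Z[1]=1)=1; Z[13]=1
i=14: min(r-i=1, Z[2]=0)=0; Z[14]=0
i=15: i≥r, start 0; Z[15]=0
i=16: i≥r, start 0; Z[16]=0
i=17: i≥r, start 0; Z[17]=1 scan→box=[17,18)
i=18: i≥r, start 0; Z[18]=0
i=19: i≥r, start 0; Z[19]=0
i=20: i≥r, start 0; Z[20]=0
i=21: i≥r, start 0; Z[21]=3 scan→box=[21,24)
i=22: min(r-i=2, Z[1]=1)=1; Z[22]=1
i=23: min(r-i=1, Z[2]=0)=0; Z[23]=0
i=24: i≥r, start 0; Z[24]=3 scan→box=[24,27)
i=25: min(r-i=2, Z[1]=1)=1; Z[25]=1
i=26: min(r-i=1, Z[2]=0)=0; Z[26]=0
i=27: i≥r, start 0; Z[27]=3 scan→box=[27,30)
i=28: min(r-i=2, Z[1]=1)=1; Z[28]=1
i=29: min(r-i=1, Z[2]=0)=0; Z[29]=0

[30, 1, 0, 0, 0, 1, 0, 1, 0, 0, 0, 2, 3, 1, 0, 0, 0, 1, 0, 0, 0, 3, 1, 0, 3, 1, 0, 3, 1, 0]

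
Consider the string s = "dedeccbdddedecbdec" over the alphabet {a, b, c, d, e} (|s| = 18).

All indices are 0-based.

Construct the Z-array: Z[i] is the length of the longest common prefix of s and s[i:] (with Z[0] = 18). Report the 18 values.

[18, 0, 2, 0, 0, 0, 0, 1, 1, 5, 0, 2, 0, 0, 0, 2, 0, 0]

Z[0]=18
i=1: fresh scan; Z[1]=0
i=2: fresh scan; Z[2]=2 grow→box=[2,4)
i=3: min(r-i=1, Z[1]=0)=0; Z[3]=0
i=4: fresh scan; Z[4]=0
i=5: fresh scan; Z[5]=0
i=6: fresh scan; Z[6]=0
i=7: fresh scan; Z[7]=1 grow→box=[7,8)
i=8: fresh scan; Z[8]=1 grow→box=[8,9)
i=9: fresh scan; Z[9]=5 grow→box=[9,14)
i=10: min(r-i=4, Z[1]=0)=0; Z[10]=0
i=11: min(r-i=3, Z[2]=2)=2; Z[11]=2
i=12: min(r-i=2, Z[3]=0)=0; Z[12]=0
i=13: min(r-i=1, Z[4]=0)=0; Z[13]=0
i=14: fresh scan; Z[14]=0
i=15: fresh scan; Z[15]=2 grow→box=[15,17)
i=16: min(r-i=1, Z[1]=0)=0; Z[16]=0
i=17: fresh scan; Z[17]=0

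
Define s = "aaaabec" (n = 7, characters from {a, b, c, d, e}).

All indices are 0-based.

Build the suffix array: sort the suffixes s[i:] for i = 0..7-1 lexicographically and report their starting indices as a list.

[0, 1, 2, 3, 4, 6, 5]

sorted suffixes:
  #0 SA[0]=0  'aaaabec'
  #1 SA[1]=1  'aaabec'
  #2 SA[2]=2  'aabec'
  #3 SA[3]=3  'abec'
  #4 SA[4]=4  'bec'
  #5 SA[5]=6  'c'
  #6 SA[6]=5  'ec'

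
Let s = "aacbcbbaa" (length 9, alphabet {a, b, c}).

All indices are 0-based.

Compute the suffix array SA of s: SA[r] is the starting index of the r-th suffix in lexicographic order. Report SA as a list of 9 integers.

[8, 7, 0, 1, 6, 5, 3, 4, 2]

rank | idx | suffix
   0 |   8 | a
   1 |   7 | aa
   2 |   0 | aacbcbbaa
   3 |   1 | acbcbbaa
   4 |   6 | baa
   5 |   5 | bbaa
   6 |   3 | bcbbaa
   7 |   4 | cbbaa
   8 |   2 | cbcbbaa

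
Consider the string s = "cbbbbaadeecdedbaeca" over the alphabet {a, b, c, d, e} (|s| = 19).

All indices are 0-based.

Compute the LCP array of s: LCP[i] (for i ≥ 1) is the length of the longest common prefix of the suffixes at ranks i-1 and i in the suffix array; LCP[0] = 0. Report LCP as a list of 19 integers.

rank→(start, suffix):
  0 → (18, 'a')
  1 → (5, 'aadeecdedbaeca')
  2 → (6, 'adeecdedbaeca')
  3 → (15, 'aeca')
  4 → (4, 'baadeecdedbaeca')
  5 → (14, 'baeca')
  6 → (3, 'bbaadeecdedbaeca')
  7 → (2, 'bbbaadeecdedbaeca')
  8 → (1, 'bbbbaadeecdedbaeca')
  9 → (17, 'ca')
  10 → (0, 'cbbbbaadeecdedbaeca')
  11 → (10, 'cdedbaeca')
  12 → (13, 'dbaeca')
  13 → (11, 'dedbaeca')
  14 → (7, 'deecdedbaeca')
  15 → (16, 'eca')
  16 → (9, 'ecdedbaeca')
  17 → (12, 'edbaeca')
  18 → (8, 'eecdedbaeca')

SA = [18, 5, 6, 15, 4, 14, 3, 2, 1, 17, 0, 10, 13, 11, 7, 16, 9, 12, 8]
[i] adj suffixes → lcp
  [1] 18/5 → 1 ('a')
  [2] 5/6 → 1 ('a')
  [3] 6/15 → 1 ('a')
  [4] 15/4 → 0 ('')
  [5] 4/14 → 2 ('ba')
  [6] 14/3 → 1 ('b')
  [7] 3/2 → 2 ('bb')
  [8] 2/1 → 3 ('bbb')
  [9] 1/17 → 0 ('')
  [10] 17/0 → 1 ('c')
  [11] 0/10 → 1 ('c')
  [12] 10/13 → 0 ('')
  [13] 13/11 → 1 ('d')
  [14] 11/7 → 2 ('de')
  [15] 7/16 → 0 ('')
  [16] 16/9 → 2 ('ec')
  [17] 9/12 → 1 ('e')
  [18] 12/8 → 1 ('e')

[0, 1, 1, 1, 0, 2, 1, 2, 3, 0, 1, 1, 0, 1, 2, 0, 2, 1, 1]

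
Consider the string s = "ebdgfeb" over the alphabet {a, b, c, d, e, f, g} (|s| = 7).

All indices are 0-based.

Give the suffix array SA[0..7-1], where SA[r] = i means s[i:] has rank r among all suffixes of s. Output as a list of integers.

[6, 1, 2, 5, 0, 4, 3]

rank | idx | suffix
   0 |   6 | b
   1 |   1 | bdgfeb
   2 |   2 | dgfeb
   3 |   5 | eb
   4 |   0 | ebdgfeb
   5 |   4 | feb
   6 |   3 | gfeb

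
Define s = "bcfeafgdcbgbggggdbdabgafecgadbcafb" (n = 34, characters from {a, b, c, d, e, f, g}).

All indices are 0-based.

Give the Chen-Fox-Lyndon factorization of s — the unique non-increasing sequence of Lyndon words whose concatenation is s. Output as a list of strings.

["bcfe", "afgdcbgbggggdbd", "abgafecgadbcafb"]

emit factor 1: 'bcfe' (i=0, period=4)
emit factor 2: 'afgdcbgbggggdbd' (i=4, period=15)
emit factor 3: 'abgafecgadbcafb' (i=19, period=15)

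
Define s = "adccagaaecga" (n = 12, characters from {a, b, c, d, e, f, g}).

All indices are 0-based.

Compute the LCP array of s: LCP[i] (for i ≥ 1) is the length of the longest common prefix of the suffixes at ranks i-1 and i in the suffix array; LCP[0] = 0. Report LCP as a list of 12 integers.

[0, 1, 1, 1, 1, 0, 1, 1, 0, 0, 0, 2]

rank | idx | suffix
   0 |  11 | a
   1 |   6 | aaecga
   2 |   0 | adccagaaecga
   3 |   7 | aecga
   4 |   4 | agaaecga
   5 |   3 | cagaaecga
   6 |   2 | ccagaaecga
   7 |   9 | cga
   8 |   1 | dccagaaecga
   9 |   8 | ecga
  10 |  10 | ga
  11 |   5 | gaaecga

SA = [11, 6, 0, 7, 4, 3, 2, 9, 1, 8, 10, 5]
[i] adj suffixes → lcp
  [1] 11/6 → 1 ('a')
  [2] 6/0 → 1 ('a')
  [3] 0/7 → 1 ('a')
  [4] 7/4 → 1 ('a')
  [5] 4/3 → 0 ('')
  [6] 3/2 → 1 ('c')
  [7] 2/9 → 1 ('c')
  [8] 9/1 → 0 ('')
  [9] 1/8 → 0 ('')
  [10] 8/10 → 0 ('')
  [11] 10/5 → 2 ('ga')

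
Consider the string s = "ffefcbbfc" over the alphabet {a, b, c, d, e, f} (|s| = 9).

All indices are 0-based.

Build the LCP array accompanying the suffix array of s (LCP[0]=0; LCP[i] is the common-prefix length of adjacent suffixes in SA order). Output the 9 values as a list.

[0, 1, 0, 1, 0, 0, 2, 1, 1]

rank | idx | suffix
   0 |   5 | bbfc
   1 |   6 | bfc
   2 |   8 | c
   3 |   4 | cbbfc
   4 |   2 | efcbbfc
   5 |   7 | fc
   6 |   3 | fcbbfc
   7 |   1 | fefcbbfc
   8 |   0 | ffefcbbfc

SA = [5, 6, 8, 4, 2, 7, 3, 1, 0]
rank  pair      lcp
   1  s[5:],s[6:]  1  'b'
   2  s[6:],s[8:]  0  ''
   3  s[8:],s[4:]  1  'c'
   4  s[4:],s[2:]  0  ''
   5  s[2:],s[7:]  0  ''
   6  s[7:],s[3:]  2  'fc'
   7  s[3:],s[1:]  1  'f'
   8  s[1:],s[0:]  1  'f'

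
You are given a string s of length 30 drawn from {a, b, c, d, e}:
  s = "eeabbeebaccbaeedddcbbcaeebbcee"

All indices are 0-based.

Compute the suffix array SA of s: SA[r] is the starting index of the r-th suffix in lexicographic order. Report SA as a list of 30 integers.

sorted suffixes:
  #0 SA[0]=2  'abbeebaccbaeedddcbbcaeebbcee'
  #1 SA[1]=8  'accbaeedddcbbcaeebbcee'
  #2 SA[2]=22  'aeebbcee'
  #3 SA[3]=12  'aeedddcbbcaeebbcee'
  #4 SA[4]=7  'baccbaeedddcbbcaeebbcee'
  #5 SA[5]=11  'baeedddcbbcaeebbcee'
  #6 SA[6]=19  'bbcaeebbcee'
  #7 SA[7]=25  'bbcee'
  #8 SA[8]=3  'bbeebaccbaeedddcbbcaeebbcee'
  #9 SA[9]=20  'bcaeebbcee'
  #10 SA[10]=26  'bcee'
  #11 SA[11]=4  'beebaccbaeedddcbbcaeebbcee'
  #12 SA[12]=21  'caeebbcee'
  #13 SA[13]=10  'cbaeedddcbbcaeebbcee'
  #14 SA[14]=18  'cbbcaeebbcee'
  #15 SA[15]=9  'ccbaeedddcbbcaeebbcee'
  #16 SA[16]=27  'cee'
  #17 SA[17]=17  'dcbbcaeebbcee'
  #18 SA[18]=16  'ddcbbcaeebbcee'
  #19 SA[19]=15  'dddcbbcaeebbcee'
  #20 SA[20]=29  'e'
  #21 SA[21]=1  'eabbeebaccbaeedddcbbcaeebbcee'
  #22 SA[22]=6  'ebaccbaeedddcbbcaeebbcee'
  #23 SA[23]=24  'ebbcee'
  #24 SA[24]=14  'edddcbbcaeebbcee'
  #25 SA[25]=28  'ee'
  #26 SA[26]=0  'eeabbeebaccbaeedddcbbcaeebbcee'
  #27 SA[27]=5  'eebaccbaeedddcbbcaeebbcee'
  #28 SA[28]=23  'eebbcee'
  #29 SA[29]=13  'eedddcbbcaeebbcee'

[2, 8, 22, 12, 7, 11, 19, 25, 3, 20, 26, 4, 21, 10, 18, 9, 27, 17, 16, 15, 29, 1, 6, 24, 14, 28, 0, 5, 23, 13]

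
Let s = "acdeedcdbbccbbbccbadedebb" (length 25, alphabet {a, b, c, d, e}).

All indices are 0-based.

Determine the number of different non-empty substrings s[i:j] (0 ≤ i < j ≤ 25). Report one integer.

rank→(start, suffix):
  0 → (0, 'acdeedcdbbccbbbccbadedebb')
  1 → (18, 'adedebb')
  2 → (24, 'b')
  3 → (17, 'badedebb')
  4 → (23, 'bb')
  5 → (12, 'bbbccbadedebb')
  6 → (13, 'bbccbadedebb')
  7 → (8, 'bbccbbbccbadedebb')
  8 → (14, 'bccbadedebb')
  9 → (9, 'bccbbbccbadedebb')
  10 → (16, 'cbadedebb')
  11 → (11, 'cbbbccbadedebb')
  12 → (15, 'ccbadedebb')
  13 → (10, 'ccbbbccbadedebb')
  14 → (6, 'cdbbccbbbccbadedebb')
  15 → (1, 'cdeedcdbbccbbbccbadedebb')
  16 → (7, 'dbbccbbbccbadedebb')
  17 → (5, 'dcdbbccbbbccbadedebb')
  18 → (21, 'debb')
  19 → (19, 'dedebb')
  20 → (2, 'deedcdbbccbbbccbadedebb')
  21 → (22, 'ebb')
  22 → (4, 'edcdbbccbbbccbadedebb')
  23 → (20, 'edebb')
  24 → (3, 'eedcdbbccbbbccbadedebb')

SA = [0, 18, 24, 17, 23, 12, 13, 8, 14, 9, 16, 11, 15, 10, 6, 1, 7, 5, 21, 19, 2, 22, 4, 20, 3]
[i] adj suffixes → lcp
  [1] 0/18 → 1 ('a')
  [2] 18/24 → 0 ('')
  [3] 24/17 → 1 ('b')
  [4] 17/23 → 1 ('b')
  [5] 23/12 → 2 ('bb')
  [6] 12/13 → 2 ('bb')
  [7] 13/8 → 5 ('bbccb')
  [8] 8/14 → 1 ('b')
  [9] 14/9 → 4 ('bccb')
  [10] 9/16 → 0 ('')
  [11] 16/11 → 2 ('cb')
  [12] 11/15 → 1 ('c')
  [13] 15/10 → 3 ('ccb')
  [14] 10/6 → 1 ('c')
  [15] 6/1 → 2 ('cd')
  [16] 1/7 → 0 ('')
  [17] 7/5 → 1 ('d')
  [18] 5/21 → 1 ('d')
  [19] 21/19 → 2 ('de')
  [20] 19/2 → 2 ('de')
  [21] 2/22 → 0 ('')
  [22] 22/4 → 1 ('e')
  [23] 4/20 → 2 ('ed')
  [24] 20/3 → 1 ('e')

n(n+1)/2 = 25·26/2 = 325
Σ LCP = 0 + 1 + 0 + 1 + 1 + 2 + 2 + 5 + 1 + 4 + 0 + 2 + 1 + 3 + 1 + 2 + 0 + 1 + 1 + 2 + 2 + 0 + 1 + 2 + 1 = 36
distinct = 325 − 36 = 289

289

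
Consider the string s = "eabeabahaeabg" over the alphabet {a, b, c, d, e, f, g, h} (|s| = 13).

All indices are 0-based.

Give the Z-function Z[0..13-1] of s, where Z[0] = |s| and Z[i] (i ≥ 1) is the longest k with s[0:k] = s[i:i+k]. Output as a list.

[13, 0, 0, 3, 0, 0, 0, 0, 0, 3, 0, 0, 0]

Z[0]=13
i=1: fresh scan; Z[1]=0
i=2: fresh scan; Z[2]=0
i=3: fresh scan; Z[3]=3 scan→box=[3,6)
i=4: min(r-i=2, Z[1]=0)=0; Z[4]=0
i=5: min(r-i=1, Z[2]=0)=0; Z[5]=0
i=6: fresh scan; Z[6]=0
i=7: fresh scan; Z[7]=0
i=8: fresh scan; Z[8]=0
i=9: fresh scan; Z[9]=3 scan→box=[9,12)
i=10: min(r-i=2, Z[1]=0)=0; Z[10]=0
i=11: min(r-i=1, Z[2]=0)=0; Z[11]=0
i=12: fresh scan; Z[12]=0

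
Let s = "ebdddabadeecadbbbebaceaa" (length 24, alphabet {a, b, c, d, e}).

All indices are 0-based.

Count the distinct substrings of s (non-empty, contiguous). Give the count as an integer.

276

sorted suffixes:
  #0 SA[0]=23  'a'
  #1 SA[1]=22  'aa'
  #2 SA[2]=5  'abadeecadbbbebaceaa'
  #3 SA[3]=19  'aceaa'
  #4 SA[4]=12  'adbbbebaceaa'
  #5 SA[5]=7  'adeecadbbbebaceaa'
  #6 SA[6]=18  'baceaa'
  #7 SA[7]=6  'badeecadbbbebaceaa'
  #8 SA[8]=14  'bbbebaceaa'
  #9 SA[9]=15  'bbebaceaa'
  #10 SA[10]=1  'bdddabadeecadbbbebaceaa'
  #11 SA[11]=16  'bebaceaa'
  #12 SA[12]=11  'cadbbbebaceaa'
  #13 SA[13]=20  'ceaa'
  #14 SA[14]=4  'dabadeecadbbbebaceaa'
  #15 SA[15]=13  'dbbbebaceaa'
  #16 SA[16]=3  'ddabadeecadbbbebaceaa'
  #17 SA[17]=2  'dddabadeecadbbbebaceaa'
  #18 SA[18]=8  'deecadbbbebaceaa'
  #19 SA[19]=21  'eaa'
  #20 SA[20]=17  'ebaceaa'
  #21 SA[21]=0  'ebdddabadeecadbbbebaceaa'
  #22 SA[22]=10  'ecadbbbebaceaa'
  #23 SA[23]=9  'eecadbbbebaceaa'

SA = [23, 22, 5, 19, 12, 7, 18, 6, 14, 15, 1, 16, 11, 20, 4, 13, 3, 2, 8, 21, 17, 0, 10, 9]
rank  pair      lcp
   1  s[23:],s[22:]  1  'a'
   2  s[22:],s[5:]  1  'a'
   3  s[5:],s[19:]  1  'a'
   4  s[19:],s[12:]  1  'a'
   5  s[12:],s[7:]  2  'ad'
   6  s[7:],s[18:]  0  ''
   7  s[18:],s[6:]  2  'ba'
   8  s[6:],s[14:]  1  'b'
   9  s[14:],s[15:]  2  'bb'
  10  s[15:],s[1:]  1  'b'
  11  s[1:],s[16:]  1  'b'
  12  s[16:],s[11:]  0  ''
  13  s[11:],s[20:]  1  'c'
  14  s[20:],s[4:]  0  ''
  15  s[4:],s[13:]  1  'd'
  16  s[13:],s[3:]  1  'd'
  17  s[3:],s[2:]  2  'dd'
  18  s[2:],s[8:]  1  'd'
  19  s[8:],s[21:]  0  ''
  20  s[21:],s[17:]  1  'e'
  21  s[17:],s[0:]  2  'eb'
  22  s[0:],s[10:]  1  'e'
  23  s[10:],s[9:]  1  'e'

n(n+1)/2 = 24·25/2 = 300
Σ LCP = 0 + 1 + 1 + 1 + 1 + 2 + 0 + 2 + 1 + 2 + 1 + 1 + 0 + 1 + 0 + 1 + 1 + 2 + 1 + 0 + 1 + 2 + 1 + 1 = 24
distinct = 300 − 24 = 276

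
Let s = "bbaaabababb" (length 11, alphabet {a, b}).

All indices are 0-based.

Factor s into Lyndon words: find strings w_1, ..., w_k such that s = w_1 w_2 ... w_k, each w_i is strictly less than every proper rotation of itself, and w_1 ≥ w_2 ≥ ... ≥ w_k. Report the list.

emit factor 1: 'b' (i=0, period=1)
emit factor 2: 'b' (i=1, period=1)
emit factor 3: 'aaabababb' (i=2, period=9)

["b", "b", "aaabababb"]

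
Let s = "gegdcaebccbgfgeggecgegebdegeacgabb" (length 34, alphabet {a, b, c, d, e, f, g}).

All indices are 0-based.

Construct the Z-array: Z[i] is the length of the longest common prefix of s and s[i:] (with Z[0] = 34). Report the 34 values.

[34, 0, 1, 0, 0, 0, 0, 0, 0, 0, 0, 1, 0, 3, 0, 1, 2, 0, 0, 3, 0, 2, 0, 0, 0, 0, 2, 0, 0, 0, 1, 0, 0, 0]

Z[0]=34
i=1: outside box; Z[1]=0
i=2: outside box; Z[2]=1 extend→box=[2,3)
i=3: outside box; Z[3]=0
i=4: outside box; Z[4]=0
i=5: outside box; Z[5]=0
i=6: outside box; Z[6]=0
i=7: outside box; Z[7]=0
i=8: outside box; Z[8]=0
i=9: outside box; Z[9]=0
i=10: outside box; Z[10]=0
i=11: outside box; Z[11]=1 extend→box=[11,12)
i=12: outside box; Z[12]=0
i=13: outside box; Z[13]=3 extend→box=[13,16)
i=14: min(r-i=2, Z[1]=0)=0; Z[14]=0
i=15: min(r-i=1, Z[2]=1)=1; Z[15]=1
i=16: outside box; Z[16]=2 extend→box=[16,18)
i=17: min(r-i=1, Z[1]=0)=0; Z[17]=0
i=18: outside box; Z[18]=0
i=19: outside box; Z[19]=3 extend→box=[19,22)
i=20: min(r-i=2, Z[1]=0)=0; Z[20]=0
i=21: min(r-i=1, Z[2]=1)=1; Z[21]=2 extend→box=[21,23)
i=22: min(r-i=1, Z[1]=0)=0; Z[22]=0
i=23: outside box; Z[23]=0
i=24: outside box; Z[24]=0
i=25: outside box; Z[25]=0
i=26: outside box; Z[26]=2 extend→box=[26,28)
i=27: min(r-i=1, Z[1]=0)=0; Z[27]=0
i=28: outside box; Z[28]=0
i=29: outside box; Z[29]=0
i=30: outside box; Z[30]=1 extend→box=[30,31)
i=31: outside box; Z[31]=0
i=32: outside box; Z[32]=0
i=33: outside box; Z[33]=0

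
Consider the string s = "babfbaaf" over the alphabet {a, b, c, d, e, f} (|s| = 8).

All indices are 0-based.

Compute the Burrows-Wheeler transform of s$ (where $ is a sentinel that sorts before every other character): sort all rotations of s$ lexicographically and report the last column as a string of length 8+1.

fbbaf$aab

rank  rotation   last
    0  $babfbaaf  f
    1  aaf$babfb  b
    2  abfbaaf$b  b
    3  af$babfba  a
    4  baaf$babf  f
    5  babfbaaf$  $
    6  bfbaaf$ba  a
    7  f$babfbaa  a
    8  fbaaf$bab  b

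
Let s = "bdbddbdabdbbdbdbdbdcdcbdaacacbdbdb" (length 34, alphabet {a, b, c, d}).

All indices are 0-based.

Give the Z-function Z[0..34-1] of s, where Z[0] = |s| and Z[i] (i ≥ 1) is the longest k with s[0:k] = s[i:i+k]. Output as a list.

[34, 0, 2, 0, 0, 2, 0, 0, 3, 0, 1, 4, 0, 4, 0, 4, 0, 2, 0, 0, 0, 0, 2, 0, 0, 0, 0, 0, 0, 4, 0, 3, 0, 1]

Z[0]=34
i=1: fresh scan; Z[1]=0
i=2: fresh scan; Z[2]=2 extend→box=[2,4)
i=3: min(r-i=1, Z[1]=0)=0; Z[3]=0
i=4: fresh scan; Z[4]=0
i=5: fresh scan; Z[5]=2 extend→box=[5,7)
i=6: min(r-i=1, Z[1]=0)=0; Z[6]=0
i=7: fresh scan; Z[7]=0
i=8: fresh scan; Z[8]=3 extend→box=[8,11)
i=9: min(r-i=2, Z[1]=0)=0; Z[9]=0
i=10: min(r-i=1, Z[2]=2)=1; Z[10]=1
i=11: fresh scan; Z[11]=4 extend→box=[11,15)
i=12: min(r-i=3, Z[1]=0)=0; Z[12]=0
i=13: min(r-i=2, Z[2]=2)=2; Z[13]=4 extend→box=[13,17)
i=14: min(r-i=3, Z[1]=0)=0; Z[14]=0
i=15: min(r-i=2, Z[2]=2)=2; Z[15]=4 extend→box=[15,19)
i=16: min(r-i=3, Z[1]=0)=0; Z[16]=0
i=17: min(r-i=2, Z[2]=2)=2; Z[17]=2
i=18: min(r-i=1, Z[3]=0)=0; Z[18]=0
i=19: fresh scan; Z[19]=0
i=20: fresh scan; Z[20]=0
i=21: fresh scan; Z[21]=0
i=22: fresh scan; Z[22]=2 extend→box=[22,24)
i=23: min(r-i=1, Z[1]=0)=0; Z[23]=0
i=24: fresh scan; Z[24]=0
i=25: fresh scan; Z[25]=0
i=26: fresh scan; Z[26]=0
i=27: fresh scan; Z[27]=0
i=28: fresh scan; Z[28]=0
i=29: fresh scan; Z[29]=4 extend→box=[29,33)
i=30: min(r-i=3, Z[1]=0)=0; Z[30]=0
i=31: min(r-i=2, Z[2]=2)=2; Z[31]=3 extend→box=[31,34)
i=32: min(r-i=2, Z[1]=0)=0; Z[32]=0
i=33: min(r-i=1, Z[2]=2)=1; Z[33]=1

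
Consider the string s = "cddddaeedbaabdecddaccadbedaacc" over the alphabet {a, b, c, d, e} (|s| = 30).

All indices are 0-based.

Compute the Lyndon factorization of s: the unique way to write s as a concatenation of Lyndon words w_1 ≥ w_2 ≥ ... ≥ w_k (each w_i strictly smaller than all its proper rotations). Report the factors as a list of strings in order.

emit factor 1: 'cdddd' (i=0, period=5)
emit factor 2: 'aeedb' (i=5, period=5)
emit factor 3: 'aabdecddaccadbedaacc' (i=10, period=20)

["cdddd", "aeedb", "aabdecddaccadbedaacc"]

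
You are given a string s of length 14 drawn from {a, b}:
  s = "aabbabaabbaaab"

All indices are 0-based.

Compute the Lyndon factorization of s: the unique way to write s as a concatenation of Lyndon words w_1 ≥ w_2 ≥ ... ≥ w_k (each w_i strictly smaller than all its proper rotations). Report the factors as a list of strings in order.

emit factor 1: 'aabbab' (i=0, period=6)
emit factor 2: 'aabb' (i=6, period=4)
emit factor 3: 'aaab' (i=10, period=4)

["aabbab", "aabb", "aaab"]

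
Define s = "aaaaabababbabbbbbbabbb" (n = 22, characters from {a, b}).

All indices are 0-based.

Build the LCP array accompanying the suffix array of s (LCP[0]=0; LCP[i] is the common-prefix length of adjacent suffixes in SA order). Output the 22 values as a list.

sorted suffixes:
  #0 SA[0]=0  'aaaaabababbabbbbbbabbb'
  #1 SA[1]=1  'aaaabababbabbbbbbabbb'
  #2 SA[2]=2  'aaabababbabbbbbbabbb'
  #3 SA[3]=3  'aabababbabbbbbbabbb'
  #4 SA[4]=4  'abababbabbbbbbabbb'
  #5 SA[5]=6  'ababbabbbbbbabbb'
  #6 SA[6]=8  'abbabbbbbbabbb'
  #7 SA[7]=18  'abbb'
  #8 SA[8]=11  'abbbbbbabbb'
  #9 SA[9]=21  'b'
  #10 SA[10]=5  'bababbabbbbbbabbb'
  #11 SA[11]=7  'babbabbbbbbabbb'
  #12 SA[12]=17  'babbb'
  #13 SA[13]=10  'babbbbbbabbb'
  #14 SA[14]=20  'bb'
  #15 SA[15]=16  'bbabbb'
  #16 SA[16]=9  'bbabbbbbbabbb'
  #17 SA[17]=19  'bbb'
  #18 SA[18]=15  'bbbabbb'
  #19 SA[19]=14  'bbbbabbb'
  #20 SA[20]=13  'bbbbbabbb'
  #21 SA[21]=12  'bbbbbbabbb'

SA = [0, 1, 2, 3, 4, 6, 8, 18, 11, 21, 5, 7, 17, 10, 20, 16, 9, 19, 15, 14, 13, 12]
[i] adj suffixes → lcp
  [1] 0/1 → 4 ('aaaa')
  [2] 1/2 → 3 ('aaa')
  [3] 2/3 → 2 ('aa')
  [4] 3/4 → 1 ('a')
  [5] 4/6 → 4 ('abab')
  [6] 6/8 → 2 ('ab')
  [7] 8/18 → 3 ('abb')
  [8] 18/11 → 4 ('abbb')
  [9] 11/21 → 0 ('')
  [10] 21/5 → 1 ('b')
  [11] 5/7 → 3 ('bab')
  [12] 7/17 → 4 ('babb')
  [13] 17/10 → 5 ('babbb')
  [14] 10/20 → 1 ('b')
  [15] 20/16 → 2 ('bb')
  [16] 16/9 → 6 ('bbabbb')
  [17] 9/19 → 2 ('bb')
  [18] 19/15 → 3 ('bbb')
  [19] 15/14 → 3 ('bbb')
  [20] 14/13 → 4 ('bbbb')
  [21] 13/12 → 5 ('bbbbb')

[0, 4, 3, 2, 1, 4, 2, 3, 4, 0, 1, 3, 4, 5, 1, 2, 6, 2, 3, 3, 4, 5]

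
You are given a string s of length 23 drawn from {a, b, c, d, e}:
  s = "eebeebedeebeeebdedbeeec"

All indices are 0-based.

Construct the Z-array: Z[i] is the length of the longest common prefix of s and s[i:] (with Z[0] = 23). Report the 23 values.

[23, 1, 0, 4, 1, 0, 1, 0, 5, 1, 0, 2, 3, 1, 0, 0, 1, 0, 0, 2, 2, 1, 0]

Z[0]=23
i=1: fresh scan; Z[1]=1 grow→box=[1,2)
i=2: fresh scan; Z[2]=0
i=3: fresh scan; Z[3]=4 grow→box=[3,7)
i=4: min(r-i=3, Z[1]=1)=1; Z[4]=1
i=5: min(r-i=2, Z[2]=0)=0; Z[5]=0
i=6: min(r-i=1, Z[3]=4)=1; Z[6]=1
i=7: fresh scan; Z[7]=0
i=8: fresh scan; Z[8]=5 grow→box=[8,13)
i=9: min(r-i=4, Z[1]=1)=1; Z[9]=1
i=10: min(r-i=3, Z[2]=0)=0; Z[10]=0
i=11: min(r-i=2, Z[3]=4)=2; Z[11]=2
i=12: min(r-i=1, Z[4]=1)=1; Z[12]=3 grow→box=[12,15)
i=13: min(r-i=2, Z[1]=1)=1; Z[13]=1
i=14: min(r-i=1, Z[2]=0)=0; Z[14]=0
i=15: fresh scan; Z[15]=0
i=16: fresh scan; Z[16]=1 grow→box=[16,17)
i=17: fresh scan; Z[17]=0
i=18: fresh scan; Z[18]=0
i=19: fresh scan; Z[19]=2 grow→box=[19,21)
i=20: min(r-i=1, Z[1]=1)=1; Z[20]=2 grow→box=[20,22)
i=21: min(r-i=1, Z[1]=1)=1; Z[21]=1
i=22: fresh scan; Z[22]=0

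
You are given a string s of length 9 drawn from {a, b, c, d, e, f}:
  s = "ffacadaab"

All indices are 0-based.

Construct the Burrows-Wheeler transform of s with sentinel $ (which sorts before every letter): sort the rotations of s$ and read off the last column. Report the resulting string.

rank  rotation    last
    0  $ffacadaab  b
    1  aab$ffacad  d
    2  ab$ffacada  a
    3  acadaab$ff  f
    4  adaab$ffac  c
    5  b$ffacadaa  a
    6  cadaab$ffa  a
    7  daab$ffaca  a
    8  facadaab$f  f
    9  ffacadaab$  $

bdafcaaaf$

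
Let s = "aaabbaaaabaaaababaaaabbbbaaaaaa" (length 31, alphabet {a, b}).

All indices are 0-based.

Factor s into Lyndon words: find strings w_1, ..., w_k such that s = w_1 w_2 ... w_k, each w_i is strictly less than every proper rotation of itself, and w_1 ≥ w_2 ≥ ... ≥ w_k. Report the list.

emit factor 1: 'aaabb' (i=0, period=5)
emit factor 2: 'aaaabaaaababaaaabbbb' (i=5, period=20)
emit factor 3: 'a' (i=25, period=1)
emit factor 4: 'a' (i=26, period=1)
emit factor 5: 'a' (i=27, period=1)
emit factor 6: 'a' (i=28, period=1)
emit factor 7: 'a' (i=29, period=1)
emit factor 8: 'a' (i=30, period=1)

["aaabb", "aaaabaaaababaaaabbbb", "a", "a", "a", "a", "a", "a"]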